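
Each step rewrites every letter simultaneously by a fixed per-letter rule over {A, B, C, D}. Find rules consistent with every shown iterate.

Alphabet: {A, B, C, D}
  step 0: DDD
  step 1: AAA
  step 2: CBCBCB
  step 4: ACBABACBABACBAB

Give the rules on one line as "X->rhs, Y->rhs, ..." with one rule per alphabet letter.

  step 1 ⇒ step 2: AAA ⇒ CB·CB·CB
    A ↦ CB
    B ↦ AB  (constrained at step 2)
    C ↦ D  (constrained at step 2)
  step 0 ⇒ step 1: DDD ⇒ A·A·A
    D ↦ A

A->CB, B->AB, C->D, D->A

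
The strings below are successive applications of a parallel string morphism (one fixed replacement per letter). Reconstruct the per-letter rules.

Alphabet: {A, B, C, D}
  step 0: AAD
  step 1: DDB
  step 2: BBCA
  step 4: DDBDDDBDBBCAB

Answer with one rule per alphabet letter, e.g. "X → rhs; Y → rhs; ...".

  step 1 ⇒ step 2: DDB ⇒ B·B·CA
    B ↦ CA
    D ↦ B
  step 0 ⇒ step 1: AAD ⇒ D·D·B
    A ↦ D
    C ↦ DDB  (constrained at step 2)

A->D, B->CA, C->DDB, D->B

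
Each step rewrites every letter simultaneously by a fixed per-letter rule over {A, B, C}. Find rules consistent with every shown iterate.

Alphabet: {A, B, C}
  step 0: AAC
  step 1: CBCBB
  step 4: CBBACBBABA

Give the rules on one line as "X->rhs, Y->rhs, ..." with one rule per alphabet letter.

  step 0 ⇒ step 1: AAC ⇒ CB·CB·B
    A ↦ CB
    C ↦ B
    B ↦ A  (constrained at step 1)

A->CB, B->A, C->B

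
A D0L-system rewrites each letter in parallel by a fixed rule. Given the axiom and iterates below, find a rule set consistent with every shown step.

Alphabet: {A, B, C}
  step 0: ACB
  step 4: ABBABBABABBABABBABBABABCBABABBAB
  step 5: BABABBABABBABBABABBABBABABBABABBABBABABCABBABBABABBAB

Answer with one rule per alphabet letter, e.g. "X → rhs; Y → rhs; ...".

A->B, B->AB, C->ABC

  step 4 ⇒ step 5: ABBABBABABBABABBABBABABCBABABBAB ⇒ B·AB·AB·B·AB·AB·B·AB·B·AB·AB·B·AB·B·AB·AB·B·AB·AB·B·AB·B·AB·ABC·AB·B·AB·B·AB·AB·B·AB
    A ↦ B
    B ↦ AB
    C ↦ ABC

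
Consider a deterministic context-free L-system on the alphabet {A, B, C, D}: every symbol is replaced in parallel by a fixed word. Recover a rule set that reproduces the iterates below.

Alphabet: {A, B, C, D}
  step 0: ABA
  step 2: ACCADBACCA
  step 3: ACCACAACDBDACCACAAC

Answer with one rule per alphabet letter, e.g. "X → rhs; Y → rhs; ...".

A->AC, B->D, C->CA, D->DB

  step 2 ⇒ step 3: ACCADBACCA ⇒ AC·CA·CA·AC·DB·D·AC·CA·CA·AC
    A ↦ AC
    B ↦ D
    C ↦ CA
    D ↦ DB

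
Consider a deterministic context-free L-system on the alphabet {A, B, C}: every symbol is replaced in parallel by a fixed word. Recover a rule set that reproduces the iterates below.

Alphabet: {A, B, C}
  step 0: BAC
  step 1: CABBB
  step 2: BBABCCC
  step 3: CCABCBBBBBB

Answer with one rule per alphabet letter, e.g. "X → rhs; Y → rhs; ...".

A->AB, B->C, C->BB

  step 2 ⇒ step 3: BBABCCC ⇒ C·C·AB·C·BB·BB·BB
    A ↦ AB
    B ↦ C
    C ↦ BB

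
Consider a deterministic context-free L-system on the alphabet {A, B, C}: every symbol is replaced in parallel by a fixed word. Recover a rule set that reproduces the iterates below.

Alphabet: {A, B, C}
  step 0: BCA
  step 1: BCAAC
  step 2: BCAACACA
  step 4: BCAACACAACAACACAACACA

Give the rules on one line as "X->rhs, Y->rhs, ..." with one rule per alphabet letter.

A->AC, B->BC, C->A

  step 1 ⇒ step 2: BCAAC ⇒ BC·A·AC·AC·A
    A ↦ AC
    B ↦ BC
    C ↦ A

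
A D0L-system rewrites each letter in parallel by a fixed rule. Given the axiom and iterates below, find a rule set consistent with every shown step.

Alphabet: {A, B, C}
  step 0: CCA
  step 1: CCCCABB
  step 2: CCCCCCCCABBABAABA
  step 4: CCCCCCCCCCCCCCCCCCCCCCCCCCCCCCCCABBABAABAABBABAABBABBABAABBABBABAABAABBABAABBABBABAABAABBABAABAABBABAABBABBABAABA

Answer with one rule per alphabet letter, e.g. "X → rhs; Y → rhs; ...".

  step 1 ⇒ step 2: CCCCABB ⇒ CC·CC·CC·CC·ABB·ABA·ABA
    A ↦ ABB
    B ↦ ABA
    C ↦ CC

A->ABB, B->ABA, C->CC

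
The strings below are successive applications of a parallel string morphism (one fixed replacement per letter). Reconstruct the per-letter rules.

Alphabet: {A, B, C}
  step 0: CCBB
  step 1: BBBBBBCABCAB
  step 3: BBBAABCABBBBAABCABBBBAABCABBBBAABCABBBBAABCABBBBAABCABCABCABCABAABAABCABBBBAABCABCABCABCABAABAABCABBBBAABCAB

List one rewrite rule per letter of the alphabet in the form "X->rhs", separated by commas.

  step 0 ⇒ step 1: CCBB ⇒ BBB·BBB·CAB·CAB
    B ↦ CAB
    C ↦ BBB
    A ↦ AAB  (constrained at step 1)

A->AAB, B->CAB, C->BBB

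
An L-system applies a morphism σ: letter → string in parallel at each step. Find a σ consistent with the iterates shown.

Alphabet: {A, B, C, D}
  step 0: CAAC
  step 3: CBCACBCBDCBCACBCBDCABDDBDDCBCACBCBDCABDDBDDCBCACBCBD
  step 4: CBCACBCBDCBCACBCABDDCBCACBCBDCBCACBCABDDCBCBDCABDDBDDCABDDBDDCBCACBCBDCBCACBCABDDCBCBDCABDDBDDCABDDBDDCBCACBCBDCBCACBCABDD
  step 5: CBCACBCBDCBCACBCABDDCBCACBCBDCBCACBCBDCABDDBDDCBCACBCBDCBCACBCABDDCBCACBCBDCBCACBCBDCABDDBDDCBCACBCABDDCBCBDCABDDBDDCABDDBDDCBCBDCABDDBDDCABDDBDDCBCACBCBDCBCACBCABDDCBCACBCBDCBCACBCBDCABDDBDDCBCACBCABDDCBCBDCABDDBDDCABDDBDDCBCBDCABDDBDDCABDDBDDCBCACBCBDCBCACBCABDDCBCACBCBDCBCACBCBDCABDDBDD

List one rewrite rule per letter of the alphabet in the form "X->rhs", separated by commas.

  step 4 ⇒ step 5: CBCACBCBDCBCACBCABDDCBCACBCBDCBCACBCABDDCBCBDCABDDBDDCABDDBDDCBCACBCBDCBCACBCABDDCBCBDCABDDBDDCABDDBDDCBCACBCBDCBCACBCABDD ⇒ CB·CA·CB·CBD·CB·CA·CB·CA·BDD·CB·CA·CB·CBD·CB·CA·CB·CBD·CA·BDD·BDD·CB·CA·CB·CBD·CB·CA·CB·CA·BDD·CB·CA·CB·CBD·CB·CA·CB·CBD·CA·BDD·BDD·CB·CA·CB·CA·BDD·CB·CBD·CA·BDD·BDD·CA·BDD·BDD·CB·CBD·CA·BDD·BDD·CA·BDD·BDD·CB·CA·CB·CBD·CB·CA·CB·CA·BDD·CB·CA·CB·CBD·CB·CA·CB·CBD·CA·BDD·BDD·CB·CA·CB·CA·BDD·CB·CBD·CA·BDD·BDD·CA·BDD·BDD·CB·CBD·CA·BDD·BDD·CA·BDD·BDD·CB·CA·CB·CBD·CB·CA·CB·CA·BDD·CB·CA·CB·CBD·CB·CA·CB·CBD·CA·BDD·BDD
    A ↦ CBD
    B ↦ CA
    C ↦ CB
    D ↦ BDD

A->CBD, B->CA, C->CB, D->BDD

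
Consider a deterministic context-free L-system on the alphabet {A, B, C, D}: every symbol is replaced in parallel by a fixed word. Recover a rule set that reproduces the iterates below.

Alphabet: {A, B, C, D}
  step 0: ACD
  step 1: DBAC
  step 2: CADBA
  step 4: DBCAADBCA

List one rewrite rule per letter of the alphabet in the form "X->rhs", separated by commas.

  step 1 ⇒ step 2: DBAC ⇒ C·A·DB·A
    A ↦ DB
    B ↦ A
    C ↦ A
    D ↦ C

A->DB, B->A, C->A, D->C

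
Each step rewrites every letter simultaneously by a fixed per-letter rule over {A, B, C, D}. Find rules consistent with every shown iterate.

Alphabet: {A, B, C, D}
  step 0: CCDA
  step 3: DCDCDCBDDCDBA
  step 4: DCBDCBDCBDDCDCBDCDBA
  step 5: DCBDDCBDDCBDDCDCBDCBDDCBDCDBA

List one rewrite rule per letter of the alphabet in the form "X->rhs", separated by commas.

  step 4 ⇒ step 5: DCBDCBDCBDDCDCBDCDBA ⇒ DC·B·D·DC·B·D·DC·B·D·DC·DC·B·DC·B·D·DC·B·DC·D·BA
    A ↦ BA
    B ↦ D
    C ↦ B
    D ↦ DC

A->BA, B->D, C->B, D->DC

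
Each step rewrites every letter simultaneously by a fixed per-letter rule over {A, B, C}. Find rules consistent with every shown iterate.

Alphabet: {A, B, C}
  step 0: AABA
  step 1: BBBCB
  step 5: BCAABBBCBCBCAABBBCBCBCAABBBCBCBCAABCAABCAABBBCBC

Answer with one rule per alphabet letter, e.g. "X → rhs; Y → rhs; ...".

  step 0 ⇒ step 1: AABA ⇒ B·B·BC·B
    A ↦ B
    B ↦ BC
    C ↦ AA  (constrained at step 1)

A->B, B->BC, C->AA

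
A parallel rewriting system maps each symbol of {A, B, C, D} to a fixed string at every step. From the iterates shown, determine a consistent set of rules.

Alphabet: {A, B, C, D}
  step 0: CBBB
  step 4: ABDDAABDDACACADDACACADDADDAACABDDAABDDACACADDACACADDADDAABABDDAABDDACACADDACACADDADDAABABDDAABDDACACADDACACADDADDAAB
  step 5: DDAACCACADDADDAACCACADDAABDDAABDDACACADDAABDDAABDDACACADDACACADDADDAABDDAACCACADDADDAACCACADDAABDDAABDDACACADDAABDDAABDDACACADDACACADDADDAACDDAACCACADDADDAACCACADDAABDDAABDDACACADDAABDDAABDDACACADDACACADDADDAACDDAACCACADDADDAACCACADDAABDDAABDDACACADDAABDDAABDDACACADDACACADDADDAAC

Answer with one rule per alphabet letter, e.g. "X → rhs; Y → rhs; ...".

  step 4 ⇒ step 5: ABDDAABDDACACADDACACADDADDAACABDDAABDDACACADDACACADDADDAABABDDAABDDACACADDACACADDADDAABABDDAABDDACACADDACACADDADDAAB ⇒ DDA·AC·CA·CA·DDA·DDA·AC·CA·CA·DDA·AB·DDA·AB·DDA·CA·CA·DDA·AB·DDA·AB·DDA·CA·CA·DDA·CA·CA·DDA·DDA·AB·DDA·AC·CA·CA·DDA·DDA·AC·CA·CA·DDA·AB·DDA·AB·DDA·CA·CA·DDA·AB·DDA·AB·DDA·CA·CA·DDA·CA·CA·DDA·DDA·AC·DDA·AC·CA·CA·DDA·DDA·AC·CA·CA·DDA·AB·DDA·AB·DDA·CA·CA·DDA·AB·DDA·AB·DDA·CA·CA·DDA·CA·CA·DDA·DDA·AC·DDA·AC·CA·CA·DDA·DDA·AC·CA·CA·DDA·AB·DDA·AB·DDA·CA·CA·DDA·AB·DDA·AB·DDA·CA·CA·DDA·CA·CA·DDA·DDA·AC
    A ↦ DDA
    B ↦ AC
    C ↦ AB
    D ↦ CA

A->DDA, B->AC, C->AB, D->CA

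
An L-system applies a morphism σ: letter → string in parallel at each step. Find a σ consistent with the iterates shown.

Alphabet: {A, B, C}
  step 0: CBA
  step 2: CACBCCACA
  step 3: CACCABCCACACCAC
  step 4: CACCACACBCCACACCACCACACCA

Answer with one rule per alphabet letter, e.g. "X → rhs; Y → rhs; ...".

  step 3 ⇒ step 4: CACCABCCACACCAC ⇒ CA·C·CA·CA·C·BC·CA·CA·C·CA·C·CA·CA·C·CA
    A ↦ C
    B ↦ BC
    C ↦ CA

A->C, B->BC, C->CA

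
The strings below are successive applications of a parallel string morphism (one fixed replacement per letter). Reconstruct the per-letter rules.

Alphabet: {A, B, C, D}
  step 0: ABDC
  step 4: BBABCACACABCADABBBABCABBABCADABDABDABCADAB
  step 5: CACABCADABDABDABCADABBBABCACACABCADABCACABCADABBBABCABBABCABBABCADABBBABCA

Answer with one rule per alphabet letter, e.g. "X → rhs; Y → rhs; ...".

  step 4 ⇒ step 5: BBABCACACABCADABBBABCABBABCADABDABDABCADAB ⇒ CA·CA·B·CA·DA·B·DA·B·DA·B·CA·DA·B·BBA·B·CA·CA·CA·B·CA·DA·B·CA·CA·B·CA·DA·B·BBA·B·CA·BBA·B·CA·BBA·B·CA·DA·B·BBA·B·CA
    A ↦ B
    B ↦ CA
    C ↦ DA
    D ↦ BBA

A->B, B->CA, C->DA, D->BBA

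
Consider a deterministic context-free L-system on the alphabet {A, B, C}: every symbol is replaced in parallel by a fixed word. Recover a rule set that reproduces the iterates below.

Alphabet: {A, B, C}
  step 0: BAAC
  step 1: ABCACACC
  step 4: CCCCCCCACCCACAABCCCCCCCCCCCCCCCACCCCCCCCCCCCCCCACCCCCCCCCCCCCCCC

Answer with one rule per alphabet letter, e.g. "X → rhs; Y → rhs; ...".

  step 0 ⇒ step 1: BAAC ⇒ AB·CA·CA·CC
    A ↦ CA
    B ↦ AB
    C ↦ CC

A->CA, B->AB, C->CC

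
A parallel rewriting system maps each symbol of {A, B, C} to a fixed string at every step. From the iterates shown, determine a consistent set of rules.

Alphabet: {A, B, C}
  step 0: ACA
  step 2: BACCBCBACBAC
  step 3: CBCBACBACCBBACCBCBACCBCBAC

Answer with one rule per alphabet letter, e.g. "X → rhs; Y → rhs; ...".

  step 2 ⇒ step 3: BACCBCBACBAC ⇒ CB·C·BAC·BAC·CB·BAC·CB·C·BAC·CB·C·BAC
    A ↦ C
    B ↦ CB
    C ↦ BAC

A->C, B->CB, C->BAC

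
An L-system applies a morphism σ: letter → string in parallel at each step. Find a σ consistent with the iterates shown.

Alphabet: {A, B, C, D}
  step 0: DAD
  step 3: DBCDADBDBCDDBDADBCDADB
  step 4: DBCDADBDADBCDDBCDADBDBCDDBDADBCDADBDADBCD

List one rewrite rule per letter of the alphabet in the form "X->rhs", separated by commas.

  step 3 ⇒ step 4: DBCDADBDBCDDBDADBCDADB ⇒ DB·CD·A·DB·DA·DB·CD·DB·CD·A·DB·DB·CD·DB·DA·DB·CD·A·DB·DA·DB·CD
    A ↦ DA
    B ↦ CD
    C ↦ A
    D ↦ DB

A->DA, B->CD, C->A, D->DB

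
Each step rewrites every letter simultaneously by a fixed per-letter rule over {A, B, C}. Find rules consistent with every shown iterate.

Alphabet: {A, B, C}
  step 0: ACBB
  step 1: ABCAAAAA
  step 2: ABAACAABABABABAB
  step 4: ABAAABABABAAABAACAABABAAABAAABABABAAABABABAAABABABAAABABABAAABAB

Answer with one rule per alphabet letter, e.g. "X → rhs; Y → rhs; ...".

A->AB, B->AA, C->CA

  step 1 ⇒ step 2: ABCAAAAA ⇒ AB·AA·CA·AB·AB·AB·AB·AB
    A ↦ AB
    B ↦ AA
    C ↦ CA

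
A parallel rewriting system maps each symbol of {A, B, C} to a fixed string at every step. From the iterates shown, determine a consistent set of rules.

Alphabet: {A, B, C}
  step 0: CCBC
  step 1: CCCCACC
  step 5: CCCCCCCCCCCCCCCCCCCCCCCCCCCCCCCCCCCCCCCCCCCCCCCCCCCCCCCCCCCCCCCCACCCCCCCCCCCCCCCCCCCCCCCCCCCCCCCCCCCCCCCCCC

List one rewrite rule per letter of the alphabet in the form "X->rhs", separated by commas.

  step 0 ⇒ step 1: CCBC ⇒ CC·CC·A·CC
    B ↦ A
    C ↦ CC
    A ↦ BC  (constrained at step 1)

A->BC, B->A, C->CC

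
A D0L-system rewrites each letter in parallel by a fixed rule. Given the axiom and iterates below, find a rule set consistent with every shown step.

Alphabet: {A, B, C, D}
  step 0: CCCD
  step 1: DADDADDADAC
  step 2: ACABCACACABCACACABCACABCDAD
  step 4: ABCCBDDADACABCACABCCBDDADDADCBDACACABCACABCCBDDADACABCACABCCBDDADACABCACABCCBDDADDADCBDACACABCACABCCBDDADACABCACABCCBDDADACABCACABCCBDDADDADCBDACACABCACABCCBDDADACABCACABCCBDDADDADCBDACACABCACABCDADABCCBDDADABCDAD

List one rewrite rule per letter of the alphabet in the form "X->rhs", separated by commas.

  step 1 ⇒ step 2: DADDADDADAC ⇒ AC·ABC·AC·AC·ABC·AC·AC·ABC·AC·ABC·DAD
    A ↦ ABC
    C ↦ DAD
    D ↦ AC
    B ↦ CBD  (constrained at step 2)

A->ABC, B->CBD, C->DAD, D->AC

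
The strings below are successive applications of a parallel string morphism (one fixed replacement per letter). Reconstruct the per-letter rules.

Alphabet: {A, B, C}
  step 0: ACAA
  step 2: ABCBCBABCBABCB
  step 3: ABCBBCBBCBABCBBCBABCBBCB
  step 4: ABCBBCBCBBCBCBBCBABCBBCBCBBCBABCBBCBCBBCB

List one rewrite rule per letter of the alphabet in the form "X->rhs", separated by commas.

  step 3 ⇒ step 4: ABCBBCBBCBABCBBCBABCBBCB ⇒ AB·CB·B·CB·CB·B·CB·CB·B·CB·AB·CB·B·CB·CB·B·CB·AB·CB·B·CB·CB·B·CB
    A ↦ AB
    B ↦ CB
    C ↦ B

A->AB, B->CB, C->B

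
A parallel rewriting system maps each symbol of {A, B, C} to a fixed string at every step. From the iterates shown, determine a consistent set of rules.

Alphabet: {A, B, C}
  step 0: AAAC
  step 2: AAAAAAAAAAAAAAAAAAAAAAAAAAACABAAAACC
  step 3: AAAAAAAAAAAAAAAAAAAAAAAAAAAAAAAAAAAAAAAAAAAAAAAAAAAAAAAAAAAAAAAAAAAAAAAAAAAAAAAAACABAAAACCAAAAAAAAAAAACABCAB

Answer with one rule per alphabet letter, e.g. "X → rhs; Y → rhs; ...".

  step 2 ⇒ step 3: AAAAAAAAAAAAAAAAAAAAAAAAAAACABAAAACC ⇒ AAA·AAA·AAA·AAA·AAA·AAA·AAA·AAA·AAA·AAA·AAA·AAA·AAA·AAA·AAA·AAA·AAA·AAA·AAA·AAA·AAA·AAA·AAA·AAA·AAA·AAA·AAA·CAB·AAA·ACC·AAA·AAA·AAA·AAA·CAB·CAB
    A ↦ AAA
    B ↦ ACC
    C ↦ CAB

A->AAA, B->ACC, C->CAB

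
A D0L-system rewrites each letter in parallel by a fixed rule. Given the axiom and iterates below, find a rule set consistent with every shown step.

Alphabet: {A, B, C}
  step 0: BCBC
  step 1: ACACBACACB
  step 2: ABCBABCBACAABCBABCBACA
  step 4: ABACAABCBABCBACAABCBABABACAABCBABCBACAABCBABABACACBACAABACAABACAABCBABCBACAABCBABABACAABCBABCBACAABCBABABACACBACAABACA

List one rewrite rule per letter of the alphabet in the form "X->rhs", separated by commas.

A->AB, B->ACA, C->CB

  step 1 ⇒ step 2: ACACBACACB ⇒ AB·CB·AB·CB·ACA·AB·CB·AB·CB·ACA
    A ↦ AB
    B ↦ ACA
    C ↦ CB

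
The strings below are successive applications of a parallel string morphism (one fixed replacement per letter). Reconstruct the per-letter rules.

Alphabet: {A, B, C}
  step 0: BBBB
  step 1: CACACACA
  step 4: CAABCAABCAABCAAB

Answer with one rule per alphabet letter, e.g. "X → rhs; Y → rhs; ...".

A->B, B->CA, C->A

  step 0 ⇒ step 1: BBBB ⇒ CA·CA·CA·CA
    B ↦ CA
    A ↦ B  (constrained at step 1)
    C ↦ A  (constrained at step 1)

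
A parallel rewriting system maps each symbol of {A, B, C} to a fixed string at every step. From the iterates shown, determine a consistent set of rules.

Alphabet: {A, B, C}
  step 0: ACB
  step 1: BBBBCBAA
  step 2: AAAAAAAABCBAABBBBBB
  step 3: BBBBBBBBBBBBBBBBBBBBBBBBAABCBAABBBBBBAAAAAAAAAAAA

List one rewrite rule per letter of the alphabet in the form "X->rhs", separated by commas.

A->BBB, B->AA, C->BCB

  step 2 ⇒ step 3: AAAAAAAABCBAABBBBBB ⇒ BBB·BBB·BBB·BBB·BBB·BBB·BBB·BBB·AA·BCB·AA·BBB·BBB·AA·AA·AA·AA·AA·AA
    A ↦ BBB
    B ↦ AA
    C ↦ BCB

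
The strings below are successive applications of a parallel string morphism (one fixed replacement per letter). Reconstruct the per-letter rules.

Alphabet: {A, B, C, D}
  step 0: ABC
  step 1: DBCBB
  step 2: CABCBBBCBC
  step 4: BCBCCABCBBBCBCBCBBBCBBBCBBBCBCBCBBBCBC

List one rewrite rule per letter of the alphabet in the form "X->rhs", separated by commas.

  step 1 ⇒ step 2: DBCBB ⇒ CA·BC·BB·BC·BC
    B ↦ BC
    C ↦ BB
    D ↦ CA
  step 0 ⇒ step 1: ABC ⇒ D·BC·BB
    A ↦ D

A->D, B->BC, C->BB, D->CA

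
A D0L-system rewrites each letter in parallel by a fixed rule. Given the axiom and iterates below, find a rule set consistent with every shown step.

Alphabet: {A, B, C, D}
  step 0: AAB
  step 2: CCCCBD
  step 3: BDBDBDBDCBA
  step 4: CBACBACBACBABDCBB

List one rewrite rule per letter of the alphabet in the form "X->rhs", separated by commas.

  step 3 ⇒ step 4: BDBDBDBDCBA ⇒ C·BA·C·BA·C·BA·C·BA·BD·C·BB
    A ↦ BB
    B ↦ C
    C ↦ BD
    D ↦ BA

A->BB, B->C, C->BD, D->BA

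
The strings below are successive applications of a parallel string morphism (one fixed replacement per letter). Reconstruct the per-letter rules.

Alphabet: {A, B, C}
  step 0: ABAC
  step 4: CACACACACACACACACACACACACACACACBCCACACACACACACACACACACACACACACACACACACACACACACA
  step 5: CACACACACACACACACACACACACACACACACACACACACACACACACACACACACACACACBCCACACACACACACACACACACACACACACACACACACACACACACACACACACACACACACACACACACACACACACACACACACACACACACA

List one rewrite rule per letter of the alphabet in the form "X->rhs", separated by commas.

  step 4 ⇒ step 5: CACACACACACACACACACACACACACACACBCCACACACACACACACACACACACACACACACACACACACACACACA ⇒ CA·CA·CA·CA·CA·CA·CA·CA·CA·CA·CA·CA·CA·CA·CA·CA·CA·CA·CA·CA·CA·CA·CA·CA·CA·CA·CA·CA·CA·CA·CA·CBC·CA·CA·CA·CA·CA·CA·CA·CA·CA·CA·CA·CA·CA·CA·CA·CA·CA·CA·CA·CA·CA·CA·CA·CA·CA·CA·CA·CA·CA·CA·CA·CA·CA·CA·CA·CA·CA·CA·CA·CA·CA·CA·CA·CA·CA·CA·CA
    A ↦ CA
    B ↦ CBC
    C ↦ CA

A->CA, B->CBC, C->CA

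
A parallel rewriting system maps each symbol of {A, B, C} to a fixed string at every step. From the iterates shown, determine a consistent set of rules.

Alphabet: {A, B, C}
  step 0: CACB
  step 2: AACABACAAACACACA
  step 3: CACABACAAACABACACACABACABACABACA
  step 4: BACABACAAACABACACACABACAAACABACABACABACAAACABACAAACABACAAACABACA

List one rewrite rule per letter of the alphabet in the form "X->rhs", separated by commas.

  step 3 ⇒ step 4: CACABACAAACABACACACABACABACABACA ⇒ BA·CA·BA·CA·AA·CA·BA·CA·CA·CA·BA·CA·AA·CA·BA·CA·BA·CA·BA·CA·AA·CA·BA·CA·AA·CA·BA·CA·AA·CA·BA·CA
    A ↦ CA
    B ↦ AA
    C ↦ BA

A->CA, B->AA, C->BA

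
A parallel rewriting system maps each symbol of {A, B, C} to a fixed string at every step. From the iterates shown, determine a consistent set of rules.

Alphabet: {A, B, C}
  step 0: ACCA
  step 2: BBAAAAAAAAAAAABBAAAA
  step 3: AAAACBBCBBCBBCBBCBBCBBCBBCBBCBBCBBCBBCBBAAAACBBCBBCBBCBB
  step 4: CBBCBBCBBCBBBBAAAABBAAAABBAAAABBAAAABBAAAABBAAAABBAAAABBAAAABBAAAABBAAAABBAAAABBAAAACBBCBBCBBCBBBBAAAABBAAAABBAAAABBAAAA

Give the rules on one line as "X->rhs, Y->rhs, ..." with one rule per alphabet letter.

A->CBB, B->AA, C->BB

  step 3 ⇒ step 4: AAAACBBCBBCBBCBBCBBCBBCBBCBBCBBCBBCBBCBBAAAACBBCBBCBBCBB ⇒ CBB·CBB·CBB·CBB·BB·AA·AA·BB·AA·AA·BB·AA·AA·BB·AA·AA·BB·AA·AA·BB·AA·AA·BB·AA·AA·BB·AA·AA·BB·AA·AA·BB·AA·AA·BB·AA·AA·BB·AA·AA·CBB·CBB·CBB·CBB·BB·AA·AA·BB·AA·AA·BB·AA·AA·BB·AA·AA
    A ↦ CBB
    B ↦ AA
    C ↦ BB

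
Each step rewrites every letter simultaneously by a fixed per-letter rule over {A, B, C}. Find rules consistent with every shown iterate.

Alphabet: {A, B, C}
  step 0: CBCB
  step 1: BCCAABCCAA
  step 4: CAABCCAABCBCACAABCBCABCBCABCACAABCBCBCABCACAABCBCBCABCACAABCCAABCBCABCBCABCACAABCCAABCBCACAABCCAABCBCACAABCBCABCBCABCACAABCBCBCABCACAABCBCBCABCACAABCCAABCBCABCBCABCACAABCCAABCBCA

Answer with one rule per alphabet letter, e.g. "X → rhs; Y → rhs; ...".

  step 0 ⇒ step 1: CBCB ⇒ BC·CAA·BC·CAA
    B ↦ CAA
    C ↦ BC
    A ↦ BCA  (constrained at step 1)

A->BCA, B->CAA, C->BC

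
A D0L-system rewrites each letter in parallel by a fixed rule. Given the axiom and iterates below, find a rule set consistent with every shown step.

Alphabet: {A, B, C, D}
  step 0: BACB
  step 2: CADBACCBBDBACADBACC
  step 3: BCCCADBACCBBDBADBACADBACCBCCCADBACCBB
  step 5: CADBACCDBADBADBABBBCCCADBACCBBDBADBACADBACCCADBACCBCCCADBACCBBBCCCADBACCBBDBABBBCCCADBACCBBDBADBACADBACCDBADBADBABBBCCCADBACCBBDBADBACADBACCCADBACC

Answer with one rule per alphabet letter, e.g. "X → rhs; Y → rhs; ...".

  step 2 ⇒ step 3: CADBACCBBDBACADBACC ⇒ B·CC·CA·DBA·CC·B·B·DBA·DBA·CA·DBA·CC·B·CC·CA·DBA·CC·B·B
    A ↦ CC
    B ↦ DBA
    C ↦ B
    D ↦ CA

A->CC, B->DBA, C->B, D->CA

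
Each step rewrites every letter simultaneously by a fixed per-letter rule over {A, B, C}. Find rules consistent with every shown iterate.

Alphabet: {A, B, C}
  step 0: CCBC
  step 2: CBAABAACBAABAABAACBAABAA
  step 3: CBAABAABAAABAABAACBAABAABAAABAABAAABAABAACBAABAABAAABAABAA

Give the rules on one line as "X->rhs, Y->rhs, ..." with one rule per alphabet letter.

A->BAA, B->A, C->CBA

  step 2 ⇒ step 3: CBAABAACBAABAABAACBAABAA ⇒ CBA·A·BAA·BAA·A·BAA·BAA·CBA·A·BAA·BAA·A·BAA·BAA·A·BAA·BAA·CBA·A·BAA·BAA·A·BAA·BAA
    A ↦ BAA
    B ↦ A
    C ↦ CBA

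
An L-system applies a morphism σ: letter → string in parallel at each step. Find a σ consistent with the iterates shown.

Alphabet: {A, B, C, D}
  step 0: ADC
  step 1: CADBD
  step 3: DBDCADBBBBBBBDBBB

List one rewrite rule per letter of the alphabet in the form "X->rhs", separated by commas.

A->CA, B->BB, C->D, D->DB

  step 0 ⇒ step 1: ADC ⇒ CA·DB·D
    A ↦ CA
    C ↦ D
    D ↦ DB
    B ↦ BB  (constrained at step 1)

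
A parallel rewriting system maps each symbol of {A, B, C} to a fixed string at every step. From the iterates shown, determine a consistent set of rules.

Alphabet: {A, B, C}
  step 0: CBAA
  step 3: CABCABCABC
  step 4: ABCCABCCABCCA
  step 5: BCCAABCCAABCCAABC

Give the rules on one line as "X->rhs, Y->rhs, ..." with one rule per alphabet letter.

  step 4 ⇒ step 5: ABCCABCCABCCA ⇒ BC·C·A·A·BC·C·A·A·BC·C·A·A·BC
    A ↦ BC
    B ↦ C
    C ↦ A

A->BC, B->C, C->A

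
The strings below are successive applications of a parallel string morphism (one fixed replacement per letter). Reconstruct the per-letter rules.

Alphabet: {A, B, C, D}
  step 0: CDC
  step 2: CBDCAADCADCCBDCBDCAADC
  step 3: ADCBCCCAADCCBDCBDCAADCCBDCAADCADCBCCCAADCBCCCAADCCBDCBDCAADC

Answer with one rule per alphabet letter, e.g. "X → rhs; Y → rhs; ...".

A->CBD, B->BCC, C->ADC, D->CA

  step 2 ⇒ step 3: CBDCAADCADCCBDCBDCAADC ⇒ ADC·BCC·CA·ADC·CBD·CBD·CA·ADC·CBD·CA·ADC·ADC·BCC·CA·ADC·BCC·CA·ADC·CBD·CBD·CA·ADC
    A ↦ CBD
    B ↦ BCC
    C ↦ ADC
    D ↦ CA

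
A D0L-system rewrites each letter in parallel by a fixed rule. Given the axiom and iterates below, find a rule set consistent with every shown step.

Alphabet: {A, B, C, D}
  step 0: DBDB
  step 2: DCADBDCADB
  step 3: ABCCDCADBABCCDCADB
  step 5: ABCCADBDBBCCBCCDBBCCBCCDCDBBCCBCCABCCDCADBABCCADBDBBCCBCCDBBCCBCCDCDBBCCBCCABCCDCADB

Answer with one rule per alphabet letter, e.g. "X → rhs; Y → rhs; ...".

  step 2 ⇒ step 3: DCADBDCADB ⇒ A·BCC·DC·A·DB·A·BCC·DC·A·DB
    A ↦ DC
    B ↦ DB
    C ↦ BCC
    D ↦ A

A->DC, B->DB, C->BCC, D->A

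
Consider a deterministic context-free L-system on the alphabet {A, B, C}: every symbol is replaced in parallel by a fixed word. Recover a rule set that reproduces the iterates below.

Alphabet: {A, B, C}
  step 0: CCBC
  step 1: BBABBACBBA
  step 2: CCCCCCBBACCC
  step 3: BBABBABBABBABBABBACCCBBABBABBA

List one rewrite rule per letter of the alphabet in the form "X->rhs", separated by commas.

  step 2 ⇒ step 3: CCCCCCBBACCC ⇒ BBA·BBA·BBA·BBA·BBA·BBA·C·C·C·BBA·BBA·BBA
    A ↦ C
    B ↦ C
    C ↦ BBA

A->C, B->C, C->BBA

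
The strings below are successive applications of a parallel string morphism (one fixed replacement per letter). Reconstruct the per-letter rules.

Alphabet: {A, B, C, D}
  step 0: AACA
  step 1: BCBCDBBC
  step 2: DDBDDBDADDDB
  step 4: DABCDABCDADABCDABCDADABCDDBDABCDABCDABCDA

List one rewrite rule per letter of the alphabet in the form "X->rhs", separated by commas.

  step 1 ⇒ step 2: BCBCDBBC ⇒ D·DB·D·DB·DA·D·D·DB
    B ↦ D
    C ↦ DB
    D ↦ DA
  step 0 ⇒ step 1: AACA ⇒ BC·BC·DB·BC
    A ↦ BC

A->BC, B->D, C->DB, D->DA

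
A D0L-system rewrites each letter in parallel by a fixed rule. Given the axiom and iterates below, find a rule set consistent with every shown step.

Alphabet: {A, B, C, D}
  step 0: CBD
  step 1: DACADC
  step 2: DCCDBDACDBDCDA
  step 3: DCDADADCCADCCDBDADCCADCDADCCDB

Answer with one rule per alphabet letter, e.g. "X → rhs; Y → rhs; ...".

A->CDB, B->CA, C->DA, D->DC

  step 2 ⇒ step 3: DCCDBDACDBDCDA ⇒ DC·DA·DA·DC·CA·DC·CDB·DA·DC·CA·DC·DA·DC·CDB
    A ↦ CDB
    B ↦ CA
    C ↦ DA
    D ↦ DC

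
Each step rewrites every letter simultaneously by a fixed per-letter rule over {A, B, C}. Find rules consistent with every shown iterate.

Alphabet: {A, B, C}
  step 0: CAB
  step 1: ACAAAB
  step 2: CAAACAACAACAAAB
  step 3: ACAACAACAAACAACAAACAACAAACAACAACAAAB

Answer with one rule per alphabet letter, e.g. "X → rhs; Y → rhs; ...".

  step 2 ⇒ step 3: CAAACAACAACAAAB ⇒ A·CAA·CAA·CAA·A·CAA·CAA·A·CAA·CAA·A·CAA·CAA·CAA·AB
    A ↦ CAA
    B ↦ AB
    C ↦ A

A->CAA, B->AB, C->A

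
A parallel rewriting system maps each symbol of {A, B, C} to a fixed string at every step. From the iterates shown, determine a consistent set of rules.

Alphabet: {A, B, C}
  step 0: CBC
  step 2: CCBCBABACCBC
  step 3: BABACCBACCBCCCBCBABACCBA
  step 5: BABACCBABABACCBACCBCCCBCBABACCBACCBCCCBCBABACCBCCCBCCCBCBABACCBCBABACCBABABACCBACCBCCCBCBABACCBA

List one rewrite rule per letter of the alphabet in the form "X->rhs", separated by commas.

A->BC, B->CC, C->BA

  step 2 ⇒ step 3: CCBCBABACCBC ⇒ BA·BA·CC·BA·CC·BC·CC·BC·BA·BA·CC·BA
    A ↦ BC
    B ↦ CC
    C ↦ BA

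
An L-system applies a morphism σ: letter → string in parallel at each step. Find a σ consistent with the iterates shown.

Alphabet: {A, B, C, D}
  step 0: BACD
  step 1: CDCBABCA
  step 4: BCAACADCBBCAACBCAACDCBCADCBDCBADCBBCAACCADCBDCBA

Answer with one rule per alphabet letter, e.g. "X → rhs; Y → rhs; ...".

  step 0 ⇒ step 1: BACD ⇒ C·DCB·A·BCA
    A ↦ DCB
    B ↦ C
    C ↦ A
    D ↦ BCA

A->DCB, B->C, C->A, D->BCA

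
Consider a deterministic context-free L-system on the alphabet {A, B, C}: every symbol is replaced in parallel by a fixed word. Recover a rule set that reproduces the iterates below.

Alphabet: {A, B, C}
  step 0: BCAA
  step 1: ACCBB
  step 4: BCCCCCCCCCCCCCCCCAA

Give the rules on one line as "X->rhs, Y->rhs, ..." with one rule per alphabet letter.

  step 0 ⇒ step 1: BCAA ⇒ A·CC·B·B
    A ↦ B
    B ↦ A
    C ↦ CC

A->B, B->A, C->CC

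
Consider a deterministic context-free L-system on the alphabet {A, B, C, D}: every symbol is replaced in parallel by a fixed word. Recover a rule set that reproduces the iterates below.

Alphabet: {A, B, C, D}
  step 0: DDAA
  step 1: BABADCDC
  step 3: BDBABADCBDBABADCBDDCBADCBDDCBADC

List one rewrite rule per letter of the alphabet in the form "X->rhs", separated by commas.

A->DC, B->BD, C->DC, D->BA

  step 0 ⇒ step 1: DDAA ⇒ BA·BA·DC·DC
    A ↦ DC
    D ↦ BA
    B ↦ BD  (constrained at step 1)
    C ↦ DC  (constrained at step 1)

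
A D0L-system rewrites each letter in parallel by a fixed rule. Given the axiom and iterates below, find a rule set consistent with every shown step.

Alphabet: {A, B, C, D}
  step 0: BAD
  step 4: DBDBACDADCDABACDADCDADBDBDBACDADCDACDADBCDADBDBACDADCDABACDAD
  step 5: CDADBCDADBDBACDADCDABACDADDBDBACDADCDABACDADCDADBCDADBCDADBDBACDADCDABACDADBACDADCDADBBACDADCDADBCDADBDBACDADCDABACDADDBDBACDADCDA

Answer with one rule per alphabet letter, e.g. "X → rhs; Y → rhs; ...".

A->D, B->DB, C->BA, D->CDA

  step 4 ⇒ step 5: DBDBACDADCDABACDADCDADBDBDBACDADCDACDADBCDADBDBACDADCDABACDAD ⇒ CDA·DB·CDA·DB·D·BA·CDA·D·CDA·BA·CDA·D·DB·D·BA·CDA·D·CDA·BA·CDA·D·CDA·DB·CDA·DB·CDA·DB·D·BA·CDA·D·CDA·BA·CDA·D·BA·CDA·D·CDA·DB·BA·CDA·D·CDA·DB·CDA·DB·D·BA·CDA·D·CDA·BA·CDA·D·DB·D·BA·CDA·D·CDA
    A ↦ D
    B ↦ DB
    C ↦ BA
    D ↦ CDA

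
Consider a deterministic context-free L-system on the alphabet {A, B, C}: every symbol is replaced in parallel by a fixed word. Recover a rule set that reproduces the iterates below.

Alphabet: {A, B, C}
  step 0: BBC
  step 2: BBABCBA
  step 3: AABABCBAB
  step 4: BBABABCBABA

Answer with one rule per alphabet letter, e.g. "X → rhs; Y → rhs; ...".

A->B, B->A, C->BCB

  step 3 ⇒ step 4: AABABCBAB ⇒ B·B·A·B·A·BCB·A·B·A
    A ↦ B
    B ↦ A
    C ↦ BCB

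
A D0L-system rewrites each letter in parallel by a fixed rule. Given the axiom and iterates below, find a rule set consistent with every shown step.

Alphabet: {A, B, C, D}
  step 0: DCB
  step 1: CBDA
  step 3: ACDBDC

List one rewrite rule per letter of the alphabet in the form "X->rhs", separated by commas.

  step 0 ⇒ step 1: DCB ⇒ C·BD·A
    B ↦ A
    C ↦ BD
    D ↦ C
    A ↦ D  (constrained at step 1)

A->D, B->A, C->BD, D->C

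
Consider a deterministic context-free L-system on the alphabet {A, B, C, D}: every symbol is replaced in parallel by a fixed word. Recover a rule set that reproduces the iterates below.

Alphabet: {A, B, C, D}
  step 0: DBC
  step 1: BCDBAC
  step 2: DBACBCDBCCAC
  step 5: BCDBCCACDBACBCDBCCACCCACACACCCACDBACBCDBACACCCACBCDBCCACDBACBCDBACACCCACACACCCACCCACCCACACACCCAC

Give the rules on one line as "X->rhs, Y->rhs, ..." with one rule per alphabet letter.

A->CC, B->DB, C->AC, D->BC

  step 1 ⇒ step 2: BCDBAC ⇒ DB·AC·BC·DB·CC·AC
    A ↦ CC
    B ↦ DB
    C ↦ AC
    D ↦ BC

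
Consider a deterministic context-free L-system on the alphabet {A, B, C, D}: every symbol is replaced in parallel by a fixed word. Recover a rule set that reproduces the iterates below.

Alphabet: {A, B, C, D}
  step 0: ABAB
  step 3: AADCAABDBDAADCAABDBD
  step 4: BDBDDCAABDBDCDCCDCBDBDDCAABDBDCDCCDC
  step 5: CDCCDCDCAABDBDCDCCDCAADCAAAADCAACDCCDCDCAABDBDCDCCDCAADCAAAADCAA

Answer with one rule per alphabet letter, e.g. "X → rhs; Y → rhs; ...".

  step 4 ⇒ step 5: BDBDDCAABDBDCDCCDCBDBDDCAABDBDCDCCDC ⇒ C·DC·C·DC·DC·AA·BD·BD·C·DC·C·DC·AA·DC·AA·AA·DC·AA·C·DC·C·DC·DC·AA·BD·BD·C·DC·C·DC·AA·DC·AA·AA·DC·AA
    A ↦ BD
    B ↦ C
    C ↦ AA
    D ↦ DC

A->BD, B->C, C->AA, D->DC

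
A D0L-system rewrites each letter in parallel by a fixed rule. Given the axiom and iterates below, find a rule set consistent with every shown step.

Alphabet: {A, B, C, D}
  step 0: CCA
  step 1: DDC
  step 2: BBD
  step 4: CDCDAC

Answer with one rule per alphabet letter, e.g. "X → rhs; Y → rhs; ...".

  step 1 ⇒ step 2: DDC ⇒ B·B·D
    C ↦ D
    D ↦ B
  step 0 ⇒ step 1: CCA ⇒ D·D·C
    A ↦ C
    B ↦ AC  (constrained at step 2)

A->C, B->AC, C->D, D->B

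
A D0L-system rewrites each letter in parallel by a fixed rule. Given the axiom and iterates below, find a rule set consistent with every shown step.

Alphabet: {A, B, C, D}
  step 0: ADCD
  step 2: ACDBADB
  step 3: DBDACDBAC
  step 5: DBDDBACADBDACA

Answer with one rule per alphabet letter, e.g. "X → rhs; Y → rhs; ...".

A->DB, B->C, C->D, D->A

  step 2 ⇒ step 3: ACDBADB ⇒ DB·D·A·C·DB·A·C
    A ↦ DB
    B ↦ C
    C ↦ D
    D ↦ A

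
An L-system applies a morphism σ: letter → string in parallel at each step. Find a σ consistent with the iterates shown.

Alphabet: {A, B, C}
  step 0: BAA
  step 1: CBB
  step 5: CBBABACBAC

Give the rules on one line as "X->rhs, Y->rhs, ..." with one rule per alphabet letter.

  step 0 ⇒ step 1: BAA ⇒ C·B·B
    A ↦ B
    B ↦ C
    C ↦ BA  (constrained at step 1)

A->B, B->C, C->BA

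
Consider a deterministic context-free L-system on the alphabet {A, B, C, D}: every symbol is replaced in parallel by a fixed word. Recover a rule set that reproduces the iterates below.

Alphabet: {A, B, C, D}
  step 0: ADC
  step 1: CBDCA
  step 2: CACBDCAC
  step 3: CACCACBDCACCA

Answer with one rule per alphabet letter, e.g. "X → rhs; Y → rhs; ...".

A->C, B->C, C->CA, D->BD

  step 2 ⇒ step 3: CACBDCAC ⇒ CA·C·CA·C·BD·CA·C·CA
    A ↦ C
    B ↦ C
    C ↦ CA
    D ↦ BD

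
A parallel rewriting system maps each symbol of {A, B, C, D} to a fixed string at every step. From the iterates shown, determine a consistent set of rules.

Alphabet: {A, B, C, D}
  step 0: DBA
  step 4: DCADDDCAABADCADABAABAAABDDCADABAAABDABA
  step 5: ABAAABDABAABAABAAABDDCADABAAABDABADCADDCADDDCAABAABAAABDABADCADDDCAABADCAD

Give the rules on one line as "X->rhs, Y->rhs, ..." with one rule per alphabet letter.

A->D, B->CA, C->AAB, D->ABA

  step 4 ⇒ step 5: DCADDDCAABADCADABAABAAABDDCADABAAABDABA ⇒ ABA·AAB·D·ABA·ABA·ABA·AAB·D·D·CA·D·ABA·AAB·D·ABA·D·CA·D·D·CA·D·D·D·CA·ABA·ABA·AAB·D·ABA·D·CA·D·D·D·CA·ABA·D·CA·D
    A ↦ D
    B ↦ CA
    C ↦ AAB
    D ↦ ABA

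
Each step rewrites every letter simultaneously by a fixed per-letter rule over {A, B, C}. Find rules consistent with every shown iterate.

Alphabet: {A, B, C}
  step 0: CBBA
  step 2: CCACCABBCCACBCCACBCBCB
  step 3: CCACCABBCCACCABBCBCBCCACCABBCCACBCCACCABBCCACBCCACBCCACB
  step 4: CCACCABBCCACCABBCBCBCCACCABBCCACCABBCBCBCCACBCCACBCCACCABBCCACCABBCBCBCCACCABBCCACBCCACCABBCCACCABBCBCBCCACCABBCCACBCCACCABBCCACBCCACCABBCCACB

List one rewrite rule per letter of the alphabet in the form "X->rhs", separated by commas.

  step 3 ⇒ step 4: CCACCABBCCACCABBCBCBCCACCABBCCACBCCACCABBCCACBCCACBCCACB ⇒ CCA·CCA·BB·CCA·CCA·BB·CB·CB·CCA·CCA·BB·CCA·CCA·BB·CB·CB·CCA·CB·CCA·CB·CCA·CCA·BB·CCA·CCA·BB·CB·CB·CCA·CCA·BB·CCA·CB·CCA·CCA·BB·CCA·CCA·BB·CB·CB·CCA·CCA·BB·CCA·CB·CCA·CCA·BB·CCA·CB·CCA·CCA·BB·CCA·CB
    A ↦ BB
    B ↦ CB
    C ↦ CCA

A->BB, B->CB, C->CCA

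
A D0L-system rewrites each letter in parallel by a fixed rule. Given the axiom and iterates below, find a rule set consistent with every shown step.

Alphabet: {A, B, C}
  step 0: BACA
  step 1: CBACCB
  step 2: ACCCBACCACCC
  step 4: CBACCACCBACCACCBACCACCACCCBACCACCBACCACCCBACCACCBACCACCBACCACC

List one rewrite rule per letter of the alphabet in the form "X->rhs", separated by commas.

  step 1 ⇒ step 2: CBACCB ⇒ ACC·C·B·ACC·ACC·C
    A ↦ B
    B ↦ C
    C ↦ ACC

A->B, B->C, C->ACC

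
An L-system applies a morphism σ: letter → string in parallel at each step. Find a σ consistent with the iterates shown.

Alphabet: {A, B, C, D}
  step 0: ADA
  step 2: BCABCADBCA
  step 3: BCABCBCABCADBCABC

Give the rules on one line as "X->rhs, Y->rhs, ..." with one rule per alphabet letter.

  step 2 ⇒ step 3: BCABCADBCA ⇒ BC·A·BC·BC·A·BC·AD·BC·A·BC
    A ↦ BC
    B ↦ BC
    C ↦ A
    D ↦ AD

A->BC, B->BC, C->A, D->AD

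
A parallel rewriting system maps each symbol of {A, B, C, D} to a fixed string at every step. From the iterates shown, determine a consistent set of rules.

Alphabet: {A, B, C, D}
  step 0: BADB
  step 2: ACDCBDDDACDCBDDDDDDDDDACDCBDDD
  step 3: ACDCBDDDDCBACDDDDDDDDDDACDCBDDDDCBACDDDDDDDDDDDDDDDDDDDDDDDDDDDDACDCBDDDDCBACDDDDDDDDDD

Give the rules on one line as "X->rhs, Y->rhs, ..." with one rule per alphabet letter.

  step 2 ⇒ step 3: ACDCBDDDACDCBDDDDDDDDDACDCBDDD ⇒ AC·DCB·DDD·DCB·ACD·DDD·DDD·DDD·AC·DCB·DDD·DCB·ACD·DDD·DDD·DDD·DDD·DDD·DDD·DDD·DDD·DDD·AC·DCB·DDD·DCB·ACD·DDD·DDD·DDD
    A ↦ AC
    B ↦ ACD
    C ↦ DCB
    D ↦ DDD

A->AC, B->ACD, C->DCB, D->DDD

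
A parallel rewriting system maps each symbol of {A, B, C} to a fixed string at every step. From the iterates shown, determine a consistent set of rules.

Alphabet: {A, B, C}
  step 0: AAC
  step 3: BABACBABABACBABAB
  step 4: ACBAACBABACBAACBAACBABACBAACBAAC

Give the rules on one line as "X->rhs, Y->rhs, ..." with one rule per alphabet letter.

  step 3 ⇒ step 4: BABACBABABACBABAB ⇒ AC·BA·AC·BA·B·AC·BA·AC·BA·AC·BA·B·AC·BA·AC·BA·AC
    A ↦ BA
    B ↦ AC
    C ↦ B

A->BA, B->AC, C->B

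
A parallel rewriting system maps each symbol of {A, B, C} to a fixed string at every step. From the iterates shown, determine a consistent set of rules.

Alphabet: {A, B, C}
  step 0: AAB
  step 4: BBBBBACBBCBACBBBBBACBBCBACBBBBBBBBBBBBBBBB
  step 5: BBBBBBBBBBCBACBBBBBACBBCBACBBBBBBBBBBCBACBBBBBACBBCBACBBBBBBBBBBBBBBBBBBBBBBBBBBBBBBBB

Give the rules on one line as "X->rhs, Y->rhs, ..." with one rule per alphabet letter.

A->C, B->BB, C->BAC

  step 4 ⇒ step 5: BBBBBACBBCBACBBBBBACBBCBACBBBBBBBBBBBBBBBB ⇒ BB·BB·BB·BB·BB·C·BAC·BB·BB·BAC·BB·C·BAC·BB·BB·BB·BB·BB·C·BAC·BB·BB·BAC·BB·C·BAC·BB·BB·BB·BB·BB·BB·BB·BB·BB·BB·BB·BB·BB·BB·BB·BB
    A ↦ C
    B ↦ BB
    C ↦ BAC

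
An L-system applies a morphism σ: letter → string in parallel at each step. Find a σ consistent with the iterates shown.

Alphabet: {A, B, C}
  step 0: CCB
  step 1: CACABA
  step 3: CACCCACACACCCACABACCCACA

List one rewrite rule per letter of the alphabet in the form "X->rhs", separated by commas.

  step 0 ⇒ step 1: CCB ⇒ CA·CA·BA
    B ↦ BA
    C ↦ CA
    A ↦ CC  (constrained at step 1)

A->CC, B->BA, C->CA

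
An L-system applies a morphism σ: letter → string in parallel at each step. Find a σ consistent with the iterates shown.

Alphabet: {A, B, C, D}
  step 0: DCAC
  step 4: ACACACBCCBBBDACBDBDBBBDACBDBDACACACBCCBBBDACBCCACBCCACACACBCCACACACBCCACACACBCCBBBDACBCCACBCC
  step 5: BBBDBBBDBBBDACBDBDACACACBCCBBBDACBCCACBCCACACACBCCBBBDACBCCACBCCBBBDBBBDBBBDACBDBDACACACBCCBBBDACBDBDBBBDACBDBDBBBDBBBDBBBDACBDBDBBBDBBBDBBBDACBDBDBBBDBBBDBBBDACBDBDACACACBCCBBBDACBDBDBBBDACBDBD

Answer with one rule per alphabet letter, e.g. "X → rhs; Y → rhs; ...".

A->BB, B->AC, C->BD, D->BCC

  step 4 ⇒ step 5: ACACACBCCBBBDACBDBDBBBDACBDBDACACACBCCBBBDACBCCACBCCACACACBCCACACACBCCACACACBCCBBBDACBCCACBCC ⇒ BB·BD·BB·BD·BB·BD·AC·BD·BD·AC·AC·AC·BCC·BB·BD·AC·BCC·AC·BCC·AC·AC·AC·BCC·BB·BD·AC·BCC·AC·BCC·BB·BD·BB·BD·BB·BD·AC·BD·BD·AC·AC·AC·BCC·BB·BD·AC·BD·BD·BB·BD·AC·BD·BD·BB·BD·BB·BD·BB·BD·AC·BD·BD·BB·BD·BB·BD·BB·BD·AC·BD·BD·BB·BD·BB·BD·BB·BD·AC·BD·BD·AC·AC·AC·BCC·BB·BD·AC·BD·BD·BB·BD·AC·BD·BD
    A ↦ BB
    B ↦ AC
    C ↦ BD
    D ↦ BCC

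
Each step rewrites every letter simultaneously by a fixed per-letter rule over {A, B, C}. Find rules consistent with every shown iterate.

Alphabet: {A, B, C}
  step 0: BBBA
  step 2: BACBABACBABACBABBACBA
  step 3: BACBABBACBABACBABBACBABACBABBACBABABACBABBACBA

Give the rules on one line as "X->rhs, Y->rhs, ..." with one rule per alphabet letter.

A->CBA, B->BA, C->B

  step 2 ⇒ step 3: BACBABACBABACBABBACBA ⇒ BA·CBA·B·BA·CBA·BA·CBA·B·BA·CBA·BA·CBA·B·BA·CBA·BA·BA·CBA·B·BA·CBA
    A ↦ CBA
    B ↦ BA
    C ↦ B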